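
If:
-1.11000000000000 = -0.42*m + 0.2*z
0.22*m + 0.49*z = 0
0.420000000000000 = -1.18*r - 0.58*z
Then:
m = 2.18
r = 0.12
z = -0.98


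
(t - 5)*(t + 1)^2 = t^3 - 3*t^2 - 9*t - 5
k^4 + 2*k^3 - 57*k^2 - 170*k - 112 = (k - 8)*(k + 1)*(k + 2)*(k + 7)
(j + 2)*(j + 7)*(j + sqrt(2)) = j^3 + sqrt(2)*j^2 + 9*j^2 + 9*sqrt(2)*j + 14*j + 14*sqrt(2)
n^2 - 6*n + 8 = (n - 4)*(n - 2)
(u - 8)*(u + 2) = u^2 - 6*u - 16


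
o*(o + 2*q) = o^2 + 2*o*q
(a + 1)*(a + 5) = a^2 + 6*a + 5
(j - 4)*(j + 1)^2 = j^3 - 2*j^2 - 7*j - 4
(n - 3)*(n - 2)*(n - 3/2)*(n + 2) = n^4 - 9*n^3/2 + n^2/2 + 18*n - 18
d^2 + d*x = d*(d + x)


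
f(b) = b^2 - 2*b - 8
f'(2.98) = 3.96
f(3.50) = -2.75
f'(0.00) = -2.00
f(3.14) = -4.42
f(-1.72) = -1.60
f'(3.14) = 4.28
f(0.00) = -8.00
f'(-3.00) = -8.00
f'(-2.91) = -7.82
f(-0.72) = -6.04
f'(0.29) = -1.42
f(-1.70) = -1.71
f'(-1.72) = -5.44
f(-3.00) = 7.00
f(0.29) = -8.50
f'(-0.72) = -3.44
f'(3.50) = 5.00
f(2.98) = -5.08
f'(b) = 2*b - 2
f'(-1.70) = -5.40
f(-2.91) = 6.29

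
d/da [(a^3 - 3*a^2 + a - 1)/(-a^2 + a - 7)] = (-a^4 + 2*a^3 - 23*a^2 + 40*a - 6)/(a^4 - 2*a^3 + 15*a^2 - 14*a + 49)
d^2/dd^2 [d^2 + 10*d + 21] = 2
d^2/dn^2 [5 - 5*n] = 0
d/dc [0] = 0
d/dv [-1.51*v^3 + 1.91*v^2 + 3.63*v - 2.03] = -4.53*v^2 + 3.82*v + 3.63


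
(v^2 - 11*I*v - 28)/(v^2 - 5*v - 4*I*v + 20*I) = (v - 7*I)/(v - 5)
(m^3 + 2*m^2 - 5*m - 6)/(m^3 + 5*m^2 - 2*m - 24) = (m + 1)/(m + 4)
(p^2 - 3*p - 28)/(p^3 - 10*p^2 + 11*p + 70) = (p + 4)/(p^2 - 3*p - 10)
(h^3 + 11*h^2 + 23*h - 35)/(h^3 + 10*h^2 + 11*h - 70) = (h - 1)/(h - 2)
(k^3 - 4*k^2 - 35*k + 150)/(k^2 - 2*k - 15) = (k^2 + k - 30)/(k + 3)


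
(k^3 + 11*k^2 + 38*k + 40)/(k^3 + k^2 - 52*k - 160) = (k + 2)/(k - 8)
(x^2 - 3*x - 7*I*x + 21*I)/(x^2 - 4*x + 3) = (x - 7*I)/(x - 1)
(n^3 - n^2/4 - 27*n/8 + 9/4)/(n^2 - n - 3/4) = (4*n^2 + 5*n - 6)/(2*(2*n + 1))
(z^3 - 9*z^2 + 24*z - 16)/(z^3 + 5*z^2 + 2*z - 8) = (z^2 - 8*z + 16)/(z^2 + 6*z + 8)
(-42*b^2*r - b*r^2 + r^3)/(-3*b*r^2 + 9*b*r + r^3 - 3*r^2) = (42*b^2 + b*r - r^2)/(3*b*r - 9*b - r^2 + 3*r)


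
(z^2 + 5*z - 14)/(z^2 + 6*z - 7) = (z - 2)/(z - 1)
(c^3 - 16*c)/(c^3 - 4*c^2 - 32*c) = (c - 4)/(c - 8)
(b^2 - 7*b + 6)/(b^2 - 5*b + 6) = (b^2 - 7*b + 6)/(b^2 - 5*b + 6)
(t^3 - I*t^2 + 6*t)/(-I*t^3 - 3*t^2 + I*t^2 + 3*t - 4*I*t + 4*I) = t*(I*t^2 + t + 6*I)/(t^3 - t^2*(1 + 3*I) + t*(4 + 3*I) - 4)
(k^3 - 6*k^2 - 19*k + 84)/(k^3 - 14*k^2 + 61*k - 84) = (k + 4)/(k - 4)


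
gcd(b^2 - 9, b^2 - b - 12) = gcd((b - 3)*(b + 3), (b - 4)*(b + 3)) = b + 3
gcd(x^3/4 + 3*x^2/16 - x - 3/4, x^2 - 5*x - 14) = x + 2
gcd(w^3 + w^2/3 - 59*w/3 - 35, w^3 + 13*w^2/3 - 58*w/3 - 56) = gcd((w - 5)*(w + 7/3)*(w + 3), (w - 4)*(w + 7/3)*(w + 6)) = w + 7/3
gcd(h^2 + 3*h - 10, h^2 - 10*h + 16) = h - 2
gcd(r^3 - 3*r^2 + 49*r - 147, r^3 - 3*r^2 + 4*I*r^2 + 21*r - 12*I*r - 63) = r^2 + r*(-3 + 7*I) - 21*I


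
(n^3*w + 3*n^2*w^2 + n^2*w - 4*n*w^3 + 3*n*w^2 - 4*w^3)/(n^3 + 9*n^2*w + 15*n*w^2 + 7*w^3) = w*(n^3 + 3*n^2*w + n^2 - 4*n*w^2 + 3*n*w - 4*w^2)/(n^3 + 9*n^2*w + 15*n*w^2 + 7*w^3)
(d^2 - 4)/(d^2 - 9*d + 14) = (d + 2)/(d - 7)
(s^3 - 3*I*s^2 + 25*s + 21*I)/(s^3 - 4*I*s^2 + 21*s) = (s + I)/s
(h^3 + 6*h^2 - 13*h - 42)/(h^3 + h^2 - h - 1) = (h^3 + 6*h^2 - 13*h - 42)/(h^3 + h^2 - h - 1)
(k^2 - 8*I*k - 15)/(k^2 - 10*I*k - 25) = (k - 3*I)/(k - 5*I)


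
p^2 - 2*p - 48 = (p - 8)*(p + 6)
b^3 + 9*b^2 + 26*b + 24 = (b + 2)*(b + 3)*(b + 4)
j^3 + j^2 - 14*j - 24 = (j - 4)*(j + 2)*(j + 3)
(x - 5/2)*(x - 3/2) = x^2 - 4*x + 15/4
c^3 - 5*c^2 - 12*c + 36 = (c - 6)*(c - 2)*(c + 3)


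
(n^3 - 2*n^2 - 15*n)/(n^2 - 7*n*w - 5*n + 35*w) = n*(-n - 3)/(-n + 7*w)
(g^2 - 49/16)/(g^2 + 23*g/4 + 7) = (g - 7/4)/(g + 4)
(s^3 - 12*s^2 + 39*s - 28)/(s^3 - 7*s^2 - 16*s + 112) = (s - 1)/(s + 4)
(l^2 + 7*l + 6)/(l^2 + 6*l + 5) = (l + 6)/(l + 5)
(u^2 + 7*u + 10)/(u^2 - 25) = (u + 2)/(u - 5)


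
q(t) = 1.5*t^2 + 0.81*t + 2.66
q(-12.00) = 208.94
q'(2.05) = 6.96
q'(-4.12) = -11.55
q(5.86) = 58.92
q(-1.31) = 4.17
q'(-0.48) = -0.63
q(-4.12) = 24.78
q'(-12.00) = -35.19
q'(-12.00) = -35.19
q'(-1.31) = -3.12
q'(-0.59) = -0.96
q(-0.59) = 2.70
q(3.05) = 19.08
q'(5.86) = 18.39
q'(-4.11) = -11.52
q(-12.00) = 208.94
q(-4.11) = 24.67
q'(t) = 3.0*t + 0.81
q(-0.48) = 2.62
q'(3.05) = 9.96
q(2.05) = 10.62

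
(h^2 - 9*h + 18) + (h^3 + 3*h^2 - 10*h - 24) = h^3 + 4*h^2 - 19*h - 6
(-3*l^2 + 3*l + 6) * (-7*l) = 21*l^3 - 21*l^2 - 42*l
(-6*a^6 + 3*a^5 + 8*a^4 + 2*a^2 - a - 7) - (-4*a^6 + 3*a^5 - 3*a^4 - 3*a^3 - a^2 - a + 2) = -2*a^6 + 11*a^4 + 3*a^3 + 3*a^2 - 9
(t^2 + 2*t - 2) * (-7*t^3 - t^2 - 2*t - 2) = -7*t^5 - 15*t^4 + 10*t^3 - 4*t^2 + 4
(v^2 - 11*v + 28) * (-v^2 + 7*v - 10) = -v^4 + 18*v^3 - 115*v^2 + 306*v - 280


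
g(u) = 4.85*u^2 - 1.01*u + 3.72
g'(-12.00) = -117.41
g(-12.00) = 714.24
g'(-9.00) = -88.31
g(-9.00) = 405.66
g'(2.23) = 20.62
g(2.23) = 25.59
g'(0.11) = 0.06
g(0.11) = 3.67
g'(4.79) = 45.45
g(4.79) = 110.16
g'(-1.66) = -17.11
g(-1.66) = 18.76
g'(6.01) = 57.29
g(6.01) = 172.83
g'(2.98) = 27.90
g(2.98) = 43.78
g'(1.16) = 10.24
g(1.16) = 9.07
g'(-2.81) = -28.27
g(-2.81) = 44.85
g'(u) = 9.7*u - 1.01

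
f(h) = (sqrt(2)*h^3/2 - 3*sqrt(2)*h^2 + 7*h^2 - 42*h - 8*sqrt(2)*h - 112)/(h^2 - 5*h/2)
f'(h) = (5/2 - 2*h)*(sqrt(2)*h^3/2 - 3*sqrt(2)*h^2 + 7*h^2 - 42*h - 8*sqrt(2)*h - 112)/(h^2 - 5*h/2)^2 + (3*sqrt(2)*h^2/2 - 6*sqrt(2)*h + 14*h - 42 - 8*sqrt(2))/(h^2 - 5*h/2)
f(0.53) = 133.49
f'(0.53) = -136.41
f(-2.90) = 3.10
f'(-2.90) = -1.64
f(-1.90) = -0.67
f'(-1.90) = -7.22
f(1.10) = 108.03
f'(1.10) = 7.97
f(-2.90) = 3.10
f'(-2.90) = -1.64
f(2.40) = 892.90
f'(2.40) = 8673.02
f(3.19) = -104.97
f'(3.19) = 178.62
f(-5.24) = 3.48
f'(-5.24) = 0.52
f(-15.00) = -4.11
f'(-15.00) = 0.79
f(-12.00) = -1.71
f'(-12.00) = 0.81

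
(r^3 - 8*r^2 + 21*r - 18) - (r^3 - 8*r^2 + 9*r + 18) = 12*r - 36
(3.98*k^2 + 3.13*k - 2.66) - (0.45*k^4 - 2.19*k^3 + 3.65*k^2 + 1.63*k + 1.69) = -0.45*k^4 + 2.19*k^3 + 0.33*k^2 + 1.5*k - 4.35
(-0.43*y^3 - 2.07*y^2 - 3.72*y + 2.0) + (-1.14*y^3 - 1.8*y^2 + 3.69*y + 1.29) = -1.57*y^3 - 3.87*y^2 - 0.0300000000000002*y + 3.29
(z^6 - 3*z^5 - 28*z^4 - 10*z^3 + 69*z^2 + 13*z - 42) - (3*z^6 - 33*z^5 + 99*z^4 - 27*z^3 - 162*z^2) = -2*z^6 + 30*z^5 - 127*z^4 + 17*z^3 + 231*z^2 + 13*z - 42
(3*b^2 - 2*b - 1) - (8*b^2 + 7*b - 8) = -5*b^2 - 9*b + 7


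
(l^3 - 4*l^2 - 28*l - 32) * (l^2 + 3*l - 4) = l^5 - l^4 - 44*l^3 - 100*l^2 + 16*l + 128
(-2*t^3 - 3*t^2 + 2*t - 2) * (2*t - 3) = -4*t^4 + 13*t^2 - 10*t + 6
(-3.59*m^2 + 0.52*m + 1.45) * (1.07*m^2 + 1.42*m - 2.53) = -3.8413*m^4 - 4.5414*m^3 + 11.3726*m^2 + 0.7434*m - 3.6685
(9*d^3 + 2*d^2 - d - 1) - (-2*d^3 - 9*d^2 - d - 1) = 11*d^3 + 11*d^2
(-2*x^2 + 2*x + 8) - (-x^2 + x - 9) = -x^2 + x + 17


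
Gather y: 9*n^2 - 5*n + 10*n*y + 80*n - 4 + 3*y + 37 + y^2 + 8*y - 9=9*n^2 + 75*n + y^2 + y*(10*n + 11) + 24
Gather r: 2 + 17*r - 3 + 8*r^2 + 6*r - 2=8*r^2 + 23*r - 3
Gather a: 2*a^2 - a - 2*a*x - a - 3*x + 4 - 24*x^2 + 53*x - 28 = 2*a^2 + a*(-2*x - 2) - 24*x^2 + 50*x - 24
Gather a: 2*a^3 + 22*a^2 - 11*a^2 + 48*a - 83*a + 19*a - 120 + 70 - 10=2*a^3 + 11*a^2 - 16*a - 60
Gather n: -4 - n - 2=-n - 6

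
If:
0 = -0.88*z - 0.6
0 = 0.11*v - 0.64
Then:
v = 5.82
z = -0.68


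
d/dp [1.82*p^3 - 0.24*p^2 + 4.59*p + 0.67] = 5.46*p^2 - 0.48*p + 4.59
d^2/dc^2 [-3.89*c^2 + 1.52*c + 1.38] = -7.78000000000000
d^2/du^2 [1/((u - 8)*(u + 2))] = 2*((u - 8)^2 + (u - 8)*(u + 2) + (u + 2)^2)/((u - 8)^3*(u + 2)^3)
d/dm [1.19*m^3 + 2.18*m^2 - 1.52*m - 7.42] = 3.57*m^2 + 4.36*m - 1.52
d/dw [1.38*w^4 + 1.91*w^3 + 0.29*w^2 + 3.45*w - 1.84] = 5.52*w^3 + 5.73*w^2 + 0.58*w + 3.45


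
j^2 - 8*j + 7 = (j - 7)*(j - 1)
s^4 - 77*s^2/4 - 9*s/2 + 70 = (s - 4)*(s - 2)*(s + 5/2)*(s + 7/2)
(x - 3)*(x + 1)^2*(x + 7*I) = x^4 - x^3 + 7*I*x^3 - 5*x^2 - 7*I*x^2 - 3*x - 35*I*x - 21*I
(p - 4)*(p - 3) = p^2 - 7*p + 12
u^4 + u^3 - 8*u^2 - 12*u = u*(u - 3)*(u + 2)^2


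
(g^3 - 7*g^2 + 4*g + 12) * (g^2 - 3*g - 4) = g^5 - 10*g^4 + 21*g^3 + 28*g^2 - 52*g - 48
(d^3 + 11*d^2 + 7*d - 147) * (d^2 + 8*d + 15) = d^5 + 19*d^4 + 110*d^3 + 74*d^2 - 1071*d - 2205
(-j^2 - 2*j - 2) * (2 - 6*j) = 6*j^3 + 10*j^2 + 8*j - 4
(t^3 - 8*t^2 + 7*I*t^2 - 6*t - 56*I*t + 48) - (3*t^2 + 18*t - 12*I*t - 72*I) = t^3 - 11*t^2 + 7*I*t^2 - 24*t - 44*I*t + 48 + 72*I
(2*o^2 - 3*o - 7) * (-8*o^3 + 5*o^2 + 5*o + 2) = -16*o^5 + 34*o^4 + 51*o^3 - 46*o^2 - 41*o - 14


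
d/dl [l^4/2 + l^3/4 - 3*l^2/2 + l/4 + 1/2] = 2*l^3 + 3*l^2/4 - 3*l + 1/4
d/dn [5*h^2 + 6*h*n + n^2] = 6*h + 2*n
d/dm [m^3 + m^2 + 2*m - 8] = 3*m^2 + 2*m + 2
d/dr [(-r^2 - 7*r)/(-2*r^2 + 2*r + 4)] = (-4*r^2 - 2*r - 7)/(r^4 - 2*r^3 - 3*r^2 + 4*r + 4)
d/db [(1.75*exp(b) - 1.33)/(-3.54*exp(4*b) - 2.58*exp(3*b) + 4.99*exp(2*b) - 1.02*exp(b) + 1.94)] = (18.585*exp(4*b) - 9.8028*exp(3*b) - 19.0267*exp(2*b) + 13.2734*exp(b) + 2.0384)*exp(b)/(12.5316*exp(8*b) + 18.2664*exp(7*b) - 28.6728*exp(6*b) - 18.5268*exp(5*b) + 16.4281*exp(4*b) - 20.19*exp(3*b) + 20.4016*exp(2*b) - 3.9576*exp(b) + 3.7636)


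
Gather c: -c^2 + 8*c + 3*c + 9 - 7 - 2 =-c^2 + 11*c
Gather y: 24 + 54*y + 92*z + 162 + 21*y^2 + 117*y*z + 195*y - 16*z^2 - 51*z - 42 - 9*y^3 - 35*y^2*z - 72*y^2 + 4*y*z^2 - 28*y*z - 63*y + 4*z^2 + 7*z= -9*y^3 + y^2*(-35*z - 51) + y*(4*z^2 + 89*z + 186) - 12*z^2 + 48*z + 144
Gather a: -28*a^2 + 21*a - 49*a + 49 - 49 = -28*a^2 - 28*a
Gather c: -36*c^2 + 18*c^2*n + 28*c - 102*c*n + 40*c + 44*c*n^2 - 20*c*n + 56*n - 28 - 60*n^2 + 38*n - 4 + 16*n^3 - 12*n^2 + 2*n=c^2*(18*n - 36) + c*(44*n^2 - 122*n + 68) + 16*n^3 - 72*n^2 + 96*n - 32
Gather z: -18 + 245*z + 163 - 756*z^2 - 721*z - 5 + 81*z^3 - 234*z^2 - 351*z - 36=81*z^3 - 990*z^2 - 827*z + 104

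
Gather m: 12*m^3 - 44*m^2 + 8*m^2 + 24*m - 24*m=12*m^3 - 36*m^2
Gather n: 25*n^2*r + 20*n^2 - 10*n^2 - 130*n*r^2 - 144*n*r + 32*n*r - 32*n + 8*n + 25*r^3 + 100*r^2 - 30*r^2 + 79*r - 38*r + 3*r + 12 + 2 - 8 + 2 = n^2*(25*r + 10) + n*(-130*r^2 - 112*r - 24) + 25*r^3 + 70*r^2 + 44*r + 8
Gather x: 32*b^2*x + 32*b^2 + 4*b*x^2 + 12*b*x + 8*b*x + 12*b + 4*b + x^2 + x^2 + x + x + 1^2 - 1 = 32*b^2 + 16*b + x^2*(4*b + 2) + x*(32*b^2 + 20*b + 2)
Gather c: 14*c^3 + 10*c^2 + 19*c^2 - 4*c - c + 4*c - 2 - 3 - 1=14*c^3 + 29*c^2 - c - 6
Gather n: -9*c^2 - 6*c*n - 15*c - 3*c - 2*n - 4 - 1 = -9*c^2 - 18*c + n*(-6*c - 2) - 5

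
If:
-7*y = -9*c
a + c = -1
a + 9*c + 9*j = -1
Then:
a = -7*y/9 - 1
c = 7*y/9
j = -56*y/81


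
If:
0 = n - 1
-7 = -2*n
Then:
No Solution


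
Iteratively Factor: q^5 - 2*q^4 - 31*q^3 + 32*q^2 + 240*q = (q)*(q^4 - 2*q^3 - 31*q^2 + 32*q + 240) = q*(q + 4)*(q^3 - 6*q^2 - 7*q + 60) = q*(q + 3)*(q + 4)*(q^2 - 9*q + 20) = q*(q - 4)*(q + 3)*(q + 4)*(q - 5)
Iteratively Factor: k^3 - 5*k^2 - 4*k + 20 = (k - 2)*(k^2 - 3*k - 10) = (k - 2)*(k + 2)*(k - 5)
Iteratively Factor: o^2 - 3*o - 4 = (o - 4)*(o + 1)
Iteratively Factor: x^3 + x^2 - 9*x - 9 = (x - 3)*(x^2 + 4*x + 3) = (x - 3)*(x + 1)*(x + 3)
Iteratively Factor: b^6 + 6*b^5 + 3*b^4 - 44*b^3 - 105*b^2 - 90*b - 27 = (b + 3)*(b^5 + 3*b^4 - 6*b^3 - 26*b^2 - 27*b - 9) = (b + 1)*(b + 3)*(b^4 + 2*b^3 - 8*b^2 - 18*b - 9) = (b - 3)*(b + 1)*(b + 3)*(b^3 + 5*b^2 + 7*b + 3) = (b - 3)*(b + 1)^2*(b + 3)*(b^2 + 4*b + 3) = (b - 3)*(b + 1)^2*(b + 3)^2*(b + 1)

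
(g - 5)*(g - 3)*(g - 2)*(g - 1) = g^4 - 11*g^3 + 41*g^2 - 61*g + 30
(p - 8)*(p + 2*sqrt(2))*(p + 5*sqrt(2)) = p^3 - 8*p^2 + 7*sqrt(2)*p^2 - 56*sqrt(2)*p + 20*p - 160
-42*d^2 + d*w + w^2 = (-6*d + w)*(7*d + w)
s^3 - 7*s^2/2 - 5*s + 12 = (s - 4)*(s - 3/2)*(s + 2)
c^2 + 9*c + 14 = (c + 2)*(c + 7)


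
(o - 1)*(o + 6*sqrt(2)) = o^2 - o + 6*sqrt(2)*o - 6*sqrt(2)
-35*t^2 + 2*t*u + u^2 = (-5*t + u)*(7*t + u)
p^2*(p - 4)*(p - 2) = p^4 - 6*p^3 + 8*p^2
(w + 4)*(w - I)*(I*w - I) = I*w^3 + w^2 + 3*I*w^2 + 3*w - 4*I*w - 4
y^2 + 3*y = y*(y + 3)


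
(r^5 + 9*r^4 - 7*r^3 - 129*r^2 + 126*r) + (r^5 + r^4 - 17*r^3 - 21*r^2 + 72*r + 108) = 2*r^5 + 10*r^4 - 24*r^3 - 150*r^2 + 198*r + 108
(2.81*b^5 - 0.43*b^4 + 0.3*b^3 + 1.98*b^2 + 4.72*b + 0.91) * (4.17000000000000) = 11.7177*b^5 - 1.7931*b^4 + 1.251*b^3 + 8.2566*b^2 + 19.6824*b + 3.7947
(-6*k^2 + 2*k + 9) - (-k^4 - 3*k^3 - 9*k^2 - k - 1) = k^4 + 3*k^3 + 3*k^2 + 3*k + 10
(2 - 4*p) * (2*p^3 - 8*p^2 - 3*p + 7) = -8*p^4 + 36*p^3 - 4*p^2 - 34*p + 14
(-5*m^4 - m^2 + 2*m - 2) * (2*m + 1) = -10*m^5 - 5*m^4 - 2*m^3 + 3*m^2 - 2*m - 2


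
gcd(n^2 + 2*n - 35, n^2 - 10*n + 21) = 1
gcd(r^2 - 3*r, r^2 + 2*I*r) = r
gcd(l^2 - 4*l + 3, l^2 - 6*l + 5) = l - 1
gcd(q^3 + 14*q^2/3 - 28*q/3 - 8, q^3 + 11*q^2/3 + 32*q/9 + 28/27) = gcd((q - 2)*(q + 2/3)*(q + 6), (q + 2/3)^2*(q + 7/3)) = q + 2/3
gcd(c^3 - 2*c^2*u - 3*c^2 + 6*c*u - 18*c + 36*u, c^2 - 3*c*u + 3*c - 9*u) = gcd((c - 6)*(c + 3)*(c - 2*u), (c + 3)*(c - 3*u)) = c + 3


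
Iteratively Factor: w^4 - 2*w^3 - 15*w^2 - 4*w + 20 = (w - 5)*(w^3 + 3*w^2 - 4) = (w - 5)*(w - 1)*(w^2 + 4*w + 4) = (w - 5)*(w - 1)*(w + 2)*(w + 2)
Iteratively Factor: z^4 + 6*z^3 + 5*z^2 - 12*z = (z + 3)*(z^3 + 3*z^2 - 4*z) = (z + 3)*(z + 4)*(z^2 - z) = (z - 1)*(z + 3)*(z + 4)*(z)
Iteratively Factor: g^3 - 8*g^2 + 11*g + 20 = (g - 4)*(g^2 - 4*g - 5) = (g - 5)*(g - 4)*(g + 1)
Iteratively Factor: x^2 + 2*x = (x)*(x + 2)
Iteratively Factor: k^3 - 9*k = (k + 3)*(k^2 - 3*k) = k*(k + 3)*(k - 3)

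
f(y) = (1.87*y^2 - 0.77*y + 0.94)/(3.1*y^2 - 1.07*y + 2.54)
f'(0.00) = -0.15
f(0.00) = 0.37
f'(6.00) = 0.00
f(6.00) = 0.59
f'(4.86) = 0.01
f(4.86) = 0.59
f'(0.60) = 0.15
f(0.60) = 0.38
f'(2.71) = 0.02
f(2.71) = 0.56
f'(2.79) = 0.02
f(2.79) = 0.56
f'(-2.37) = -0.01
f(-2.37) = 0.59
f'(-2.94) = -0.01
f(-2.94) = 0.60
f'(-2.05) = -0.02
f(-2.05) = 0.58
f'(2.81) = 0.02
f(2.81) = 0.56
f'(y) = (1.07 - 6.2*y)*(1.87*y^2 - 0.77*y + 0.94)/(3.1*y^2 - 1.07*y + 2.54)^2 + (3.74*y - 0.77)/(3.1*y^2 - 1.07*y + 2.54)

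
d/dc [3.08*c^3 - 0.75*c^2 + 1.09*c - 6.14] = 9.24*c^2 - 1.5*c + 1.09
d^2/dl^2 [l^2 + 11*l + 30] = 2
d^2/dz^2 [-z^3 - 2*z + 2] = -6*z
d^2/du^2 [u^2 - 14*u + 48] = 2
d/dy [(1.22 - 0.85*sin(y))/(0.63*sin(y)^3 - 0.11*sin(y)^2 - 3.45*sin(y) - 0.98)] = (1.071*sin(y)^3 - 2.3993*sin(y)^2 + 0.2684*sin(y) + 5.042)*cos(y)/(0.3969*sin(y)^6 - 0.1386*sin(y)^5 - 4.3349*sin(y)^4 - 0.4758*sin(y)^3 + 12.1181*sin(y)^2 + 6.762*sin(y) + 0.9604)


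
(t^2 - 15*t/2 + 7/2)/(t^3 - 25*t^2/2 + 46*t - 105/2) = (2*t - 1)/(2*t^2 - 11*t + 15)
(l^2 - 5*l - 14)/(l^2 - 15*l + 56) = (l + 2)/(l - 8)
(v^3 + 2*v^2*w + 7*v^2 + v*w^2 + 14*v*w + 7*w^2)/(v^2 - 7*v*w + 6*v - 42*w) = (v^3 + 2*v^2*w + 7*v^2 + v*w^2 + 14*v*w + 7*w^2)/(v^2 - 7*v*w + 6*v - 42*w)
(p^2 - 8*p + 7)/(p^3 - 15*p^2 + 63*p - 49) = 1/(p - 7)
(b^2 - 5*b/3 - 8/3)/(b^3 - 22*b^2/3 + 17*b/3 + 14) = (3*b - 8)/(3*b^2 - 25*b + 42)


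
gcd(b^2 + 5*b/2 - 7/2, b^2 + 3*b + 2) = 1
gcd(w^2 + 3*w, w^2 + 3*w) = w^2 + 3*w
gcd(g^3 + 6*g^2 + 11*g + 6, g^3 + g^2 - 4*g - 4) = g^2 + 3*g + 2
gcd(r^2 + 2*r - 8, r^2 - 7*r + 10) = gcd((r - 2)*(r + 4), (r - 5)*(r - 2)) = r - 2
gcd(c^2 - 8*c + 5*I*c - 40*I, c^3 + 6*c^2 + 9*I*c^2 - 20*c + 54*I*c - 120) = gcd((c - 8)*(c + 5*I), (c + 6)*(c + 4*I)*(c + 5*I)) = c + 5*I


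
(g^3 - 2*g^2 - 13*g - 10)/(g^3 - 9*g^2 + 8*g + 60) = (g + 1)/(g - 6)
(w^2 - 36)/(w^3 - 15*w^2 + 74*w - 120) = (w + 6)/(w^2 - 9*w + 20)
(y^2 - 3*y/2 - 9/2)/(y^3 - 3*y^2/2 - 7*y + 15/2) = (2*y + 3)/(2*y^2 + 3*y - 5)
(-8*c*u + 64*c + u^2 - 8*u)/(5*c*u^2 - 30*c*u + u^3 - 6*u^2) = (-8*c*u + 64*c + u^2 - 8*u)/(u*(5*c*u - 30*c + u^2 - 6*u))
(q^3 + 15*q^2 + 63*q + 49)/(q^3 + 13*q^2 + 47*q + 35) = (q + 7)/(q + 5)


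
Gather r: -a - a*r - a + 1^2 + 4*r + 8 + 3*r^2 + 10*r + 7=-2*a + 3*r^2 + r*(14 - a) + 16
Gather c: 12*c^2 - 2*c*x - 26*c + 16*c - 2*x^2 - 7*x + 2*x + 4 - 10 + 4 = 12*c^2 + c*(-2*x - 10) - 2*x^2 - 5*x - 2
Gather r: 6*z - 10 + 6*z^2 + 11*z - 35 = 6*z^2 + 17*z - 45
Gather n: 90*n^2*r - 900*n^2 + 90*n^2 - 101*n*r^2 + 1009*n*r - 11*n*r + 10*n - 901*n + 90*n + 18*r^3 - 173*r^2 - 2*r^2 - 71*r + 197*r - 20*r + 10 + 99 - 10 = n^2*(90*r - 810) + n*(-101*r^2 + 998*r - 801) + 18*r^3 - 175*r^2 + 106*r + 99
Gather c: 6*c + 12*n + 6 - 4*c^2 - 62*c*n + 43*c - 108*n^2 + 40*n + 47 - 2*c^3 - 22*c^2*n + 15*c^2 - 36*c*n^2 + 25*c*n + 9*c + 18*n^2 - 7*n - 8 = -2*c^3 + c^2*(11 - 22*n) + c*(-36*n^2 - 37*n + 58) - 90*n^2 + 45*n + 45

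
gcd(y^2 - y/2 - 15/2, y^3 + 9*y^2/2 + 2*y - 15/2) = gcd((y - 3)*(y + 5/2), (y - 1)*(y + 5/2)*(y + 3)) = y + 5/2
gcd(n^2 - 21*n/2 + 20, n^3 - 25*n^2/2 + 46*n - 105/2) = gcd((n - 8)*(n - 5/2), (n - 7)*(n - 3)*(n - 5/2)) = n - 5/2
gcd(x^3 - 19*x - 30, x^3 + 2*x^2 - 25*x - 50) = x^2 - 3*x - 10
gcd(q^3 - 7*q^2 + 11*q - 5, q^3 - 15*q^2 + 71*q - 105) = q - 5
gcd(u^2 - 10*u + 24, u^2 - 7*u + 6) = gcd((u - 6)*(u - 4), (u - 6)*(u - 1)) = u - 6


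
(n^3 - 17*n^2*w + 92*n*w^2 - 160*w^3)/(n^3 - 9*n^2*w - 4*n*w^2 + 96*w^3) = (n - 5*w)/(n + 3*w)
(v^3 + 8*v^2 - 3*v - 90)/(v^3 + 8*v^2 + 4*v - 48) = (v^2 + 2*v - 15)/(v^2 + 2*v - 8)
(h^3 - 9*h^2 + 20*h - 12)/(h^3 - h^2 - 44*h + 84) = (h - 1)/(h + 7)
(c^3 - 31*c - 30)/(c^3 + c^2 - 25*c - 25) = (c - 6)/(c - 5)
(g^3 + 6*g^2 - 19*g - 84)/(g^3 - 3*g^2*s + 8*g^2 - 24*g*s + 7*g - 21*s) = (-g^2 + g + 12)/(-g^2 + 3*g*s - g + 3*s)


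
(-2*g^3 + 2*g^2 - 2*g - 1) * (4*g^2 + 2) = -8*g^5 + 8*g^4 - 12*g^3 - 4*g - 2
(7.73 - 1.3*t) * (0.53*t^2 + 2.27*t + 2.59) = -0.689*t^3 + 1.1459*t^2 + 14.1801*t + 20.0207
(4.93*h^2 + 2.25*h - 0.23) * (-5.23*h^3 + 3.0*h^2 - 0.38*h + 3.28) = -25.7839*h^5 + 3.0225*h^4 + 6.0795*h^3 + 14.6254*h^2 + 7.4674*h - 0.7544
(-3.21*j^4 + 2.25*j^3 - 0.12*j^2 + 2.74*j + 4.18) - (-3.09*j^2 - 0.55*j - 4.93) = -3.21*j^4 + 2.25*j^3 + 2.97*j^2 + 3.29*j + 9.11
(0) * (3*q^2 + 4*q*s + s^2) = 0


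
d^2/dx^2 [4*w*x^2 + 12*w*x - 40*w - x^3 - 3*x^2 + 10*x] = 8*w - 6*x - 6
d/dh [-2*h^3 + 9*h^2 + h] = -6*h^2 + 18*h + 1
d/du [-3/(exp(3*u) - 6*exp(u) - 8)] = 9*(exp(2*u) - 2)*exp(u)/(-exp(3*u) + 6*exp(u) + 8)^2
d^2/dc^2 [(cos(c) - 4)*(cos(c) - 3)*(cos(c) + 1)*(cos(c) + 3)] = -99*cos(c)/4 - 4*cos(2*c)^2 + 24*cos(2*c) + 27*cos(3*c)/4 + 2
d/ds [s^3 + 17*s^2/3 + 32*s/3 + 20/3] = 3*s^2 + 34*s/3 + 32/3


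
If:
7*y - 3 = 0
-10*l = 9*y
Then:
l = -27/70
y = 3/7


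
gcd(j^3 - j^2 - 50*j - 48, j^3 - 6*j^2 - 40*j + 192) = j^2 - 2*j - 48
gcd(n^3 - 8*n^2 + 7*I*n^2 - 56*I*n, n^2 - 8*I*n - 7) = 1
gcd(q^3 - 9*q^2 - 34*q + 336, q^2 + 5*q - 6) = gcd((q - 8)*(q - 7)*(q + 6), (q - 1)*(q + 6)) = q + 6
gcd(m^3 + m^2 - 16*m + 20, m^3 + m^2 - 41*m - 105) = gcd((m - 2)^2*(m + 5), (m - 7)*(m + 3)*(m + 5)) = m + 5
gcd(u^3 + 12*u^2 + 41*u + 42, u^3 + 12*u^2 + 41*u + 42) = u^3 + 12*u^2 + 41*u + 42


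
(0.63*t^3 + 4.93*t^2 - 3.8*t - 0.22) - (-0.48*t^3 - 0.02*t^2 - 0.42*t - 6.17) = 1.11*t^3 + 4.95*t^2 - 3.38*t + 5.95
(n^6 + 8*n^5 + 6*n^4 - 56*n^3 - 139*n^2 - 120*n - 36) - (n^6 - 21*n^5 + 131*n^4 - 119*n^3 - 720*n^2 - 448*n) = 29*n^5 - 125*n^4 + 63*n^3 + 581*n^2 + 328*n - 36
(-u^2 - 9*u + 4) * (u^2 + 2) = -u^4 - 9*u^3 + 2*u^2 - 18*u + 8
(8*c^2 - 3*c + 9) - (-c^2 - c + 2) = 9*c^2 - 2*c + 7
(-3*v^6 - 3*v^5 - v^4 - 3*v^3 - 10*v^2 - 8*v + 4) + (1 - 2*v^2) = -3*v^6 - 3*v^5 - v^4 - 3*v^3 - 12*v^2 - 8*v + 5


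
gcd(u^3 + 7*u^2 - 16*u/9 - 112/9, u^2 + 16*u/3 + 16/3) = u + 4/3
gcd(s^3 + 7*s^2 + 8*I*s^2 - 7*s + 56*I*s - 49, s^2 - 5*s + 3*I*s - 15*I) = 1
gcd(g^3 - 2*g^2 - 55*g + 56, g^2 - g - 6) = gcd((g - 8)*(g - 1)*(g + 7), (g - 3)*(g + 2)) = 1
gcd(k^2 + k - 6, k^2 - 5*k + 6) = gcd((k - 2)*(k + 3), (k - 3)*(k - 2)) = k - 2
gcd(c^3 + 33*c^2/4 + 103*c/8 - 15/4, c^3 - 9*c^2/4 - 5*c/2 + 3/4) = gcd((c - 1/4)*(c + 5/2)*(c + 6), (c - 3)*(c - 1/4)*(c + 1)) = c - 1/4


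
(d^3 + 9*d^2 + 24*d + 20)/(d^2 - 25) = (d^2 + 4*d + 4)/(d - 5)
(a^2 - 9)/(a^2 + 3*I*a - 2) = (a^2 - 9)/(a^2 + 3*I*a - 2)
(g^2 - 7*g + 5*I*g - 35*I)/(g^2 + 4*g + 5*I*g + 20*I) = (g - 7)/(g + 4)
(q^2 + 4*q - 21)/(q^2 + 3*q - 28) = (q - 3)/(q - 4)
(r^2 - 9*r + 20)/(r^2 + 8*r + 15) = (r^2 - 9*r + 20)/(r^2 + 8*r + 15)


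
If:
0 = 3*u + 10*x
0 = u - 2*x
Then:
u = 0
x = 0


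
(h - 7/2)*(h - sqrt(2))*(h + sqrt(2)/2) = h^3 - 7*h^2/2 - sqrt(2)*h^2/2 - h + 7*sqrt(2)*h/4 + 7/2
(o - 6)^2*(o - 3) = o^3 - 15*o^2 + 72*o - 108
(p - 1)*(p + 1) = p^2 - 1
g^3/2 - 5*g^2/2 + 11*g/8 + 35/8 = (g/2 + 1/2)*(g - 7/2)*(g - 5/2)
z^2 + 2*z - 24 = (z - 4)*(z + 6)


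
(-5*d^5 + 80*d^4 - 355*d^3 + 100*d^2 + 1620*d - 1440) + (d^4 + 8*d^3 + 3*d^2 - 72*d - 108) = -5*d^5 + 81*d^4 - 347*d^3 + 103*d^2 + 1548*d - 1548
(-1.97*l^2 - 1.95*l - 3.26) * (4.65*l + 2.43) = -9.1605*l^3 - 13.8546*l^2 - 19.8975*l - 7.9218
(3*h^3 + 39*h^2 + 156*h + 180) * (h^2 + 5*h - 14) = 3*h^5 + 54*h^4 + 309*h^3 + 414*h^2 - 1284*h - 2520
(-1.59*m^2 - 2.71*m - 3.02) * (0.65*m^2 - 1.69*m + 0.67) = -1.0335*m^4 + 0.9256*m^3 + 1.5516*m^2 + 3.2881*m - 2.0234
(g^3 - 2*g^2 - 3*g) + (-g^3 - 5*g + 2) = -2*g^2 - 8*g + 2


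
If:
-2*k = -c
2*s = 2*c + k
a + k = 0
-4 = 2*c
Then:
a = 1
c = -2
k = -1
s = -5/2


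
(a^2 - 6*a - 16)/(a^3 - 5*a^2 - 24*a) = (a + 2)/(a*(a + 3))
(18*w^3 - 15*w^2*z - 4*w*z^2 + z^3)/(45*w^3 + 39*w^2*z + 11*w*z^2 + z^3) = (6*w^2 - 7*w*z + z^2)/(15*w^2 + 8*w*z + z^2)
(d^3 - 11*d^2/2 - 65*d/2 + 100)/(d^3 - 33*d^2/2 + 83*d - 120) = (d + 5)/(d - 6)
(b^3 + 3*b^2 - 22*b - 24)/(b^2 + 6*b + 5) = (b^2 + 2*b - 24)/(b + 5)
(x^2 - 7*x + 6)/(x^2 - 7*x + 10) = (x^2 - 7*x + 6)/(x^2 - 7*x + 10)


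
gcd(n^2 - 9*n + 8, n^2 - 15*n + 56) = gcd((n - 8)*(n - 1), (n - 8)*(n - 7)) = n - 8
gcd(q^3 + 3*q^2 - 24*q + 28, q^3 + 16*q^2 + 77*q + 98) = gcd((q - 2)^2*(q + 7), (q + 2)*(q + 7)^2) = q + 7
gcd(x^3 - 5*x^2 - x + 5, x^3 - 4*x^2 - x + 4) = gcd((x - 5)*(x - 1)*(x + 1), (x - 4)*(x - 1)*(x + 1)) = x^2 - 1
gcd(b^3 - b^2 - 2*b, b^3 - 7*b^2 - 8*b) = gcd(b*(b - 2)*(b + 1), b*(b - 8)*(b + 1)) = b^2 + b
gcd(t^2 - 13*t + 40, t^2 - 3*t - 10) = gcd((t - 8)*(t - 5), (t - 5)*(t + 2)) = t - 5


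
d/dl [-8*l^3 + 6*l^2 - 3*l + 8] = -24*l^2 + 12*l - 3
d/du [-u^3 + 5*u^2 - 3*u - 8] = -3*u^2 + 10*u - 3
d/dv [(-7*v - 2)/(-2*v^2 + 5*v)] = 2*(-7*v^2 - 4*v + 5)/(v^2*(4*v^2 - 20*v + 25))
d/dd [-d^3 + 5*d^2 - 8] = d*(10 - 3*d)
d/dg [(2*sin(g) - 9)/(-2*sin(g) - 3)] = -24*cos(g)/(2*sin(g) + 3)^2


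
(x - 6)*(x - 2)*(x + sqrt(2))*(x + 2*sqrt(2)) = x^4 - 8*x^3 + 3*sqrt(2)*x^3 - 24*sqrt(2)*x^2 + 16*x^2 - 32*x + 36*sqrt(2)*x + 48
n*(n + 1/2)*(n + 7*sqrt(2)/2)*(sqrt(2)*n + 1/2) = sqrt(2)*n^4 + sqrt(2)*n^3/2 + 15*n^3/2 + 7*sqrt(2)*n^2/4 + 15*n^2/4 + 7*sqrt(2)*n/8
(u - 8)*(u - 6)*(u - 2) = u^3 - 16*u^2 + 76*u - 96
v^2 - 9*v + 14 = (v - 7)*(v - 2)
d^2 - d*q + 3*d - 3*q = (d + 3)*(d - q)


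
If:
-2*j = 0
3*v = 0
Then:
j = 0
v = 0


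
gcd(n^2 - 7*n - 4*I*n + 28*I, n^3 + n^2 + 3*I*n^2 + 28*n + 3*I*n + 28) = n - 4*I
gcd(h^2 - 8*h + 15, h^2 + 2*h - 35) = h - 5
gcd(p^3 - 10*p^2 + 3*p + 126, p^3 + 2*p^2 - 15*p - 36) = p + 3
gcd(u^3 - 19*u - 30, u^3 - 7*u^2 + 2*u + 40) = u^2 - 3*u - 10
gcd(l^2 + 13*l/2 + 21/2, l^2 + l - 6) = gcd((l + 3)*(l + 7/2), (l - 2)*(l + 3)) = l + 3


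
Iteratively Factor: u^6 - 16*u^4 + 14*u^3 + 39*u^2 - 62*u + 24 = (u + 4)*(u^5 - 4*u^4 + 14*u^2 - 17*u + 6) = (u - 1)*(u + 4)*(u^4 - 3*u^3 - 3*u^2 + 11*u - 6) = (u - 1)^2*(u + 4)*(u^3 - 2*u^2 - 5*u + 6) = (u - 1)^3*(u + 4)*(u^2 - u - 6) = (u - 3)*(u - 1)^3*(u + 4)*(u + 2)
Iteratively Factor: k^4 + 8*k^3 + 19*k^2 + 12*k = (k + 1)*(k^3 + 7*k^2 + 12*k) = (k + 1)*(k + 3)*(k^2 + 4*k) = (k + 1)*(k + 3)*(k + 4)*(k)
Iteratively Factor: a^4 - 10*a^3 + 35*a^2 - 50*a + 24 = (a - 3)*(a^3 - 7*a^2 + 14*a - 8) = (a - 3)*(a - 2)*(a^2 - 5*a + 4) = (a - 4)*(a - 3)*(a - 2)*(a - 1)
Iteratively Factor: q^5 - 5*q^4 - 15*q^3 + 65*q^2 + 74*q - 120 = (q + 2)*(q^4 - 7*q^3 - q^2 + 67*q - 60) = (q - 1)*(q + 2)*(q^3 - 6*q^2 - 7*q + 60) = (q - 4)*(q - 1)*(q + 2)*(q^2 - 2*q - 15) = (q - 5)*(q - 4)*(q - 1)*(q + 2)*(q + 3)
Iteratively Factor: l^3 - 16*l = (l - 4)*(l^2 + 4*l) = l*(l - 4)*(l + 4)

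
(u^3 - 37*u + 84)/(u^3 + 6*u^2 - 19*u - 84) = (u - 3)/(u + 3)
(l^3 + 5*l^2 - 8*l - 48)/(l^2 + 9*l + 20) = (l^2 + l - 12)/(l + 5)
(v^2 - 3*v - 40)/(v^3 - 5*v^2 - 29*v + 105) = (v - 8)/(v^2 - 10*v + 21)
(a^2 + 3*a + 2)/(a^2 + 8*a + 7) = (a + 2)/(a + 7)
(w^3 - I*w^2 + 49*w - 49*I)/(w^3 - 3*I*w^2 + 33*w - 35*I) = (w + 7*I)/(w + 5*I)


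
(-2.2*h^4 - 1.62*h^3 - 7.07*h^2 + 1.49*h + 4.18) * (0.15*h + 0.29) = -0.33*h^5 - 0.881*h^4 - 1.5303*h^3 - 1.8268*h^2 + 1.0591*h + 1.2122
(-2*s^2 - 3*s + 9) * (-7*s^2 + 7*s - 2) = 14*s^4 + 7*s^3 - 80*s^2 + 69*s - 18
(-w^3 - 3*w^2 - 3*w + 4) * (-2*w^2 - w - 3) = 2*w^5 + 7*w^4 + 12*w^3 + 4*w^2 + 5*w - 12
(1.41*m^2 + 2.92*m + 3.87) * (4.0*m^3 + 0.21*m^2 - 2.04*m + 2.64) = 5.64*m^5 + 11.9761*m^4 + 13.2168*m^3 - 1.4217*m^2 - 0.186*m + 10.2168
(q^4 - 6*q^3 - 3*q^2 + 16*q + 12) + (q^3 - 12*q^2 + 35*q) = q^4 - 5*q^3 - 15*q^2 + 51*q + 12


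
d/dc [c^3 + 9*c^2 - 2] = 3*c*(c + 6)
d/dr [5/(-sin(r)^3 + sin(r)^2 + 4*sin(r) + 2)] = 5*(3*sin(r)^2 - 2*sin(r) - 4)*cos(r)/(-sin(r)^3 + sin(r)^2 + 4*sin(r) + 2)^2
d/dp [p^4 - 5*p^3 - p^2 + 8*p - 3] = 4*p^3 - 15*p^2 - 2*p + 8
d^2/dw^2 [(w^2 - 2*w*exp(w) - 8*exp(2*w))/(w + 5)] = 2*(-w^3*exp(w) - 16*w^2*exp(2*w) - 10*w^2*exp(w) - 144*w*exp(2*w) - 35*w*exp(w) - 328*exp(2*w) - 40*exp(w) + 25)/(w^3 + 15*w^2 + 75*w + 125)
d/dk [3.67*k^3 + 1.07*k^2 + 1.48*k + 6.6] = 11.01*k^2 + 2.14*k + 1.48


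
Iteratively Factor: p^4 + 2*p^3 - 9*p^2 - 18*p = (p + 3)*(p^3 - p^2 - 6*p) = (p - 3)*(p + 3)*(p^2 + 2*p) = p*(p - 3)*(p + 3)*(p + 2)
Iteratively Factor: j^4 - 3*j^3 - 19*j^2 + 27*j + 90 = (j + 2)*(j^3 - 5*j^2 - 9*j + 45) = (j + 2)*(j + 3)*(j^2 - 8*j + 15) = (j - 5)*(j + 2)*(j + 3)*(j - 3)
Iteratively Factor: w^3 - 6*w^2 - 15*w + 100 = (w - 5)*(w^2 - w - 20) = (w - 5)^2*(w + 4)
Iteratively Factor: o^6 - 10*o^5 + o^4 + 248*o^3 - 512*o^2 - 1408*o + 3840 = (o - 5)*(o^5 - 5*o^4 - 24*o^3 + 128*o^2 + 128*o - 768) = (o - 5)*(o - 4)*(o^4 - o^3 - 28*o^2 + 16*o + 192) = (o - 5)*(o - 4)^2*(o^3 + 3*o^2 - 16*o - 48) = (o - 5)*(o - 4)^3*(o^2 + 7*o + 12) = (o - 5)*(o - 4)^3*(o + 4)*(o + 3)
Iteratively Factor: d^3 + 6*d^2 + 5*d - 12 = (d + 4)*(d^2 + 2*d - 3) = (d + 3)*(d + 4)*(d - 1)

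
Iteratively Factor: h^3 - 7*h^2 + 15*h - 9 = (h - 1)*(h^2 - 6*h + 9) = (h - 3)*(h - 1)*(h - 3)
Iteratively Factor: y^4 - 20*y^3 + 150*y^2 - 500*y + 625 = (y - 5)*(y^3 - 15*y^2 + 75*y - 125) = (y - 5)^2*(y^2 - 10*y + 25) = (y - 5)^3*(y - 5)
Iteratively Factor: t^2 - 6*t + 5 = (t - 1)*(t - 5)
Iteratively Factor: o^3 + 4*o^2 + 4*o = (o)*(o^2 + 4*o + 4) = o*(o + 2)*(o + 2)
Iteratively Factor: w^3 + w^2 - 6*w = (w - 2)*(w^2 + 3*w) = (w - 2)*(w + 3)*(w)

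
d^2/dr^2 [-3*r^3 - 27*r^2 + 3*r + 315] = -18*r - 54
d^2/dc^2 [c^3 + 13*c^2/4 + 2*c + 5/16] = 6*c + 13/2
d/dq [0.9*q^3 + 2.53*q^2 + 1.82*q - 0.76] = 2.7*q^2 + 5.06*q + 1.82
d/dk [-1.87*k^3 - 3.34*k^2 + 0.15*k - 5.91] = -5.61*k^2 - 6.68*k + 0.15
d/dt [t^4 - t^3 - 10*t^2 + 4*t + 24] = 4*t^3 - 3*t^2 - 20*t + 4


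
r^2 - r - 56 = (r - 8)*(r + 7)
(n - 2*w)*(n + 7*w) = n^2 + 5*n*w - 14*w^2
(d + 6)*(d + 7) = d^2 + 13*d + 42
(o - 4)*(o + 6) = o^2 + 2*o - 24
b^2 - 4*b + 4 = (b - 2)^2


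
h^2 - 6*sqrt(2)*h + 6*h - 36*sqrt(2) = (h + 6)*(h - 6*sqrt(2))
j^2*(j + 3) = j^3 + 3*j^2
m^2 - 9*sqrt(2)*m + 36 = (m - 6*sqrt(2))*(m - 3*sqrt(2))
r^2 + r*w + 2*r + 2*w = (r + 2)*(r + w)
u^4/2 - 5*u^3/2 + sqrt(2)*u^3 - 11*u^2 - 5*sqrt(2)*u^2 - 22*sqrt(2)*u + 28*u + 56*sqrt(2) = (u/2 + sqrt(2))*(u - 7)*(u - 2)*(u + 4)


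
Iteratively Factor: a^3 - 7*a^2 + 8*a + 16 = (a - 4)*(a^2 - 3*a - 4) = (a - 4)^2*(a + 1)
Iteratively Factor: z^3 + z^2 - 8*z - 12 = (z - 3)*(z^2 + 4*z + 4) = (z - 3)*(z + 2)*(z + 2)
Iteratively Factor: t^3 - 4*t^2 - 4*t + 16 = (t - 4)*(t^2 - 4) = (t - 4)*(t + 2)*(t - 2)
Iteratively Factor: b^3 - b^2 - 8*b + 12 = (b - 2)*(b^2 + b - 6) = (b - 2)^2*(b + 3)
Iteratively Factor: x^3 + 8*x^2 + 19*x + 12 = (x + 3)*(x^2 + 5*x + 4) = (x + 3)*(x + 4)*(x + 1)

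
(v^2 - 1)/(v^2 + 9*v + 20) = (v^2 - 1)/(v^2 + 9*v + 20)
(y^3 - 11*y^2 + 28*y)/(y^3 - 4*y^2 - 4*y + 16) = y*(y - 7)/(y^2 - 4)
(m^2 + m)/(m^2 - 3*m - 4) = m/(m - 4)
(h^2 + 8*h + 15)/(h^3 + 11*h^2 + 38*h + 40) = (h + 3)/(h^2 + 6*h + 8)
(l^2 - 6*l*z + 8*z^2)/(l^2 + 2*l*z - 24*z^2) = (l - 2*z)/(l + 6*z)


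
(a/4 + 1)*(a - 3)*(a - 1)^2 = a^4/4 - a^3/4 - 13*a^2/4 + 25*a/4 - 3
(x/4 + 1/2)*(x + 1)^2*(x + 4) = x^4/4 + 2*x^3 + 21*x^2/4 + 11*x/2 + 2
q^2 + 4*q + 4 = (q + 2)^2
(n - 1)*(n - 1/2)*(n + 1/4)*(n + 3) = n^4 + 7*n^3/4 - 29*n^2/8 + n/2 + 3/8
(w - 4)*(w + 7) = w^2 + 3*w - 28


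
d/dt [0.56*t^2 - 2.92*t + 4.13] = 1.12*t - 2.92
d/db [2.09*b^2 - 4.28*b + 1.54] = 4.18*b - 4.28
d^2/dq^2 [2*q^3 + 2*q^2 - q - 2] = 12*q + 4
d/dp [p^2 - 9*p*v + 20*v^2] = 2*p - 9*v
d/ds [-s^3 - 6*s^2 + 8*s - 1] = -3*s^2 - 12*s + 8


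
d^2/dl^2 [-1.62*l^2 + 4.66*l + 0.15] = -3.24000000000000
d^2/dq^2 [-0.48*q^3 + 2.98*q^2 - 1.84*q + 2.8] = 5.96 - 2.88*q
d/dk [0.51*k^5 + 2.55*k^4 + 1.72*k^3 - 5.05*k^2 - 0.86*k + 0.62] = 2.55*k^4 + 10.2*k^3 + 5.16*k^2 - 10.1*k - 0.86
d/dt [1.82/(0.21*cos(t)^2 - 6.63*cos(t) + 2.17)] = (0.7644*cos(t) - 12.0666)*sin(t)/(0.21*cos(t)^2 - 6.63*cos(t) + 2.17)^2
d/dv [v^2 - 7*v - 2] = 2*v - 7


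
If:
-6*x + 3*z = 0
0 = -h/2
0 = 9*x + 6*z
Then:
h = 0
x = 0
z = 0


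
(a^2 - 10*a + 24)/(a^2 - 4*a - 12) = (a - 4)/(a + 2)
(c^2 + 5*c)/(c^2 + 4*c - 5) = c/(c - 1)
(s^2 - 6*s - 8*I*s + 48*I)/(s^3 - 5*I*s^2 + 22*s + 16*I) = (s - 6)/(s^2 + 3*I*s - 2)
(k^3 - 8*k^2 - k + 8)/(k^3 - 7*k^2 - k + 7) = (k - 8)/(k - 7)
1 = 1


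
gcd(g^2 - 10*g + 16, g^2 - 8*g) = g - 8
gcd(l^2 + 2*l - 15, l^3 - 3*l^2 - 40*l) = l + 5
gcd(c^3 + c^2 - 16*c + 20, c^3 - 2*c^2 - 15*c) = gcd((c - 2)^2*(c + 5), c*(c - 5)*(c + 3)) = 1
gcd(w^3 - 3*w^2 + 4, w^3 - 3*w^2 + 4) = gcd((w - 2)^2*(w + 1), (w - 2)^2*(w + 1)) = w^3 - 3*w^2 + 4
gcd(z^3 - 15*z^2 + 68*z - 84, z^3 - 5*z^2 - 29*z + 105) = z - 7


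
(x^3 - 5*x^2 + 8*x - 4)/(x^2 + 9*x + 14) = (x^3 - 5*x^2 + 8*x - 4)/(x^2 + 9*x + 14)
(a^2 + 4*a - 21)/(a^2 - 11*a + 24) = (a + 7)/(a - 8)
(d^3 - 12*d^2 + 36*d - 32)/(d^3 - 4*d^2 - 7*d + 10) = (d^3 - 12*d^2 + 36*d - 32)/(d^3 - 4*d^2 - 7*d + 10)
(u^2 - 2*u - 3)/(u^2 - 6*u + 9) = (u + 1)/(u - 3)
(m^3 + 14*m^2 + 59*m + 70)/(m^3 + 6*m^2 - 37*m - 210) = (m + 2)/(m - 6)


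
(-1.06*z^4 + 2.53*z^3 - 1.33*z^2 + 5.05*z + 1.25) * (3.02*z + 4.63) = -3.2012*z^5 + 2.7328*z^4 + 7.6973*z^3 + 9.0931*z^2 + 27.1565*z + 5.7875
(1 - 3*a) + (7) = 8 - 3*a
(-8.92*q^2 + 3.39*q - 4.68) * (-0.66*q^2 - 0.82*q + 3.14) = 5.8872*q^4 + 5.077*q^3 - 27.6998*q^2 + 14.4822*q - 14.6952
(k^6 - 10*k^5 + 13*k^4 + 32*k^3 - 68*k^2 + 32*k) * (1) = k^6 - 10*k^5 + 13*k^4 + 32*k^3 - 68*k^2 + 32*k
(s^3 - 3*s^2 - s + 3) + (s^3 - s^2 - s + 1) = 2*s^3 - 4*s^2 - 2*s + 4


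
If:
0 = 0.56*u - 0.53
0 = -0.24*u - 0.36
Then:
No Solution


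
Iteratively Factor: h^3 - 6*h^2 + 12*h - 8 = (h - 2)*(h^2 - 4*h + 4) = (h - 2)^2*(h - 2)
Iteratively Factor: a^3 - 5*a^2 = (a)*(a^2 - 5*a) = a*(a - 5)*(a)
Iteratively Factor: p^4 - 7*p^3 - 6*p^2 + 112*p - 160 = (p - 2)*(p^3 - 5*p^2 - 16*p + 80) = (p - 5)*(p - 2)*(p^2 - 16) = (p - 5)*(p - 2)*(p + 4)*(p - 4)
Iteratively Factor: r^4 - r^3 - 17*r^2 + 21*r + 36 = (r - 3)*(r^3 + 2*r^2 - 11*r - 12) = (r - 3)*(r + 4)*(r^2 - 2*r - 3) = (r - 3)*(r + 1)*(r + 4)*(r - 3)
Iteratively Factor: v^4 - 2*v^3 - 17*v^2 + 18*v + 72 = (v + 2)*(v^3 - 4*v^2 - 9*v + 36) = (v + 2)*(v + 3)*(v^2 - 7*v + 12) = (v - 4)*(v + 2)*(v + 3)*(v - 3)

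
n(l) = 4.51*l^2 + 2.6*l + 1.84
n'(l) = 9.02*l + 2.6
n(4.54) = 106.60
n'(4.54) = 43.55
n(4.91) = 123.33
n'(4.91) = 46.89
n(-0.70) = 2.23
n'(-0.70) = -3.71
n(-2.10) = 16.27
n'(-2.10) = -16.34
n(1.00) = 8.95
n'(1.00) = 11.62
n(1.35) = 13.57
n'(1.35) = 14.78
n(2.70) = 41.74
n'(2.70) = 26.95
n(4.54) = 106.60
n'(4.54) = 43.55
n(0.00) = 1.84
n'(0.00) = 2.60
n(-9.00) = 343.75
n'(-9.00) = -78.58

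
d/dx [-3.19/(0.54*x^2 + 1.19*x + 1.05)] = (3.4452*x + 3.7961)/(0.54*x^2 + 1.19*x + 1.05)^2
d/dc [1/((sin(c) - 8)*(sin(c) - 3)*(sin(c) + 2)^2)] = (-4*sin(c)^2 + 29*sin(c) - 26)*cos(c)/((sin(c) - 8)^2*(sin(c) - 3)^2*(sin(c) + 2)^3)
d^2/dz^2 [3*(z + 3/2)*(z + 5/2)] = 6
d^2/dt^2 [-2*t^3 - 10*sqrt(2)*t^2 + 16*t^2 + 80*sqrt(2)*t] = -12*t - 20*sqrt(2) + 32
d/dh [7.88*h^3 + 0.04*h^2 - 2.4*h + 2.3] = 23.64*h^2 + 0.08*h - 2.4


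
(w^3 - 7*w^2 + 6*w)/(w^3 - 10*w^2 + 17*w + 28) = w*(w^2 - 7*w + 6)/(w^3 - 10*w^2 + 17*w + 28)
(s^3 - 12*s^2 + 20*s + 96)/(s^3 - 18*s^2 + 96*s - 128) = (s^2 - 4*s - 12)/(s^2 - 10*s + 16)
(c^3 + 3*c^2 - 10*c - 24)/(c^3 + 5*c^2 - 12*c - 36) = (c + 4)/(c + 6)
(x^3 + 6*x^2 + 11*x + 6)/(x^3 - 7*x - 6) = (x + 3)/(x - 3)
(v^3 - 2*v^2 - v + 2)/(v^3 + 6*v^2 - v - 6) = (v - 2)/(v + 6)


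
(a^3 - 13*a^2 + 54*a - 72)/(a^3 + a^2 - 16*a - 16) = (a^2 - 9*a + 18)/(a^2 + 5*a + 4)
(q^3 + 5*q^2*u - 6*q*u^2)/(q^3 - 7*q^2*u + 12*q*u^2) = (q^2 + 5*q*u - 6*u^2)/(q^2 - 7*q*u + 12*u^2)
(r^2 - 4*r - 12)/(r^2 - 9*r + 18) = (r + 2)/(r - 3)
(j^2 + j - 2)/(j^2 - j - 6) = (j - 1)/(j - 3)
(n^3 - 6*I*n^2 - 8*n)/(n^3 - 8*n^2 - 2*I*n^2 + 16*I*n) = (n - 4*I)/(n - 8)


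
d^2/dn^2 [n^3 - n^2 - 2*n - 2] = 6*n - 2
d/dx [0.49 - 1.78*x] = -1.78000000000000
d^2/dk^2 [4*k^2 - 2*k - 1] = 8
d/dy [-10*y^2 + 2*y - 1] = 2 - 20*y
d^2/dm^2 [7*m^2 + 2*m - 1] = 14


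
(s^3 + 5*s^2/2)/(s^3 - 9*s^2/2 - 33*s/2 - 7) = s^2*(2*s + 5)/(2*s^3 - 9*s^2 - 33*s - 14)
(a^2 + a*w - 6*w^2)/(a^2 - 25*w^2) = (a^2 + a*w - 6*w^2)/(a^2 - 25*w^2)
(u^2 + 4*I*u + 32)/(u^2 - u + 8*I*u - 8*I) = (u - 4*I)/(u - 1)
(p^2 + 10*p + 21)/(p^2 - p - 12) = (p + 7)/(p - 4)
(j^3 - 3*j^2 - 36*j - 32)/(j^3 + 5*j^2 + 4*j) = (j - 8)/j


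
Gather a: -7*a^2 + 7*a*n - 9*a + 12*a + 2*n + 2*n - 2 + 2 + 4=-7*a^2 + a*(7*n + 3) + 4*n + 4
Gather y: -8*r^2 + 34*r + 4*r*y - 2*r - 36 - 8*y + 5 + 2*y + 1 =-8*r^2 + 32*r + y*(4*r - 6) - 30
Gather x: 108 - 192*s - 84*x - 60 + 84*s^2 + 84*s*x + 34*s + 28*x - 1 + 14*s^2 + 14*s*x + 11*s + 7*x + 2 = 98*s^2 - 147*s + x*(98*s - 49) + 49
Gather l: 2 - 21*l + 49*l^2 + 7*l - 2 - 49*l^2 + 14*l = 0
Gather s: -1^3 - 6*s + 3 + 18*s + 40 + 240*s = 252*s + 42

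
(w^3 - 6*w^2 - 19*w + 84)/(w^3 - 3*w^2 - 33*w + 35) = (w^2 + w - 12)/(w^2 + 4*w - 5)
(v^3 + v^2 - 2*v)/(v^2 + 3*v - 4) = v*(v + 2)/(v + 4)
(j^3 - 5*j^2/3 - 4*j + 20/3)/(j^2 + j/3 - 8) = (3*j^3 - 5*j^2 - 12*j + 20)/(3*j^2 + j - 24)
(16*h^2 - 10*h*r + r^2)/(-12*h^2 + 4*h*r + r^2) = (-8*h + r)/(6*h + r)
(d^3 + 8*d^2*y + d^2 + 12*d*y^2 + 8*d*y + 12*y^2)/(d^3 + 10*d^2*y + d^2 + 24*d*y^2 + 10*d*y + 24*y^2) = (d + 2*y)/(d + 4*y)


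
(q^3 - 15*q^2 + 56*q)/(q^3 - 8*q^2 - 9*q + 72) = q*(q - 7)/(q^2 - 9)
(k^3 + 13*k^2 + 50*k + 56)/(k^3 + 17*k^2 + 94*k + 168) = (k + 2)/(k + 6)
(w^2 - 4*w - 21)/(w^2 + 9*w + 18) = (w - 7)/(w + 6)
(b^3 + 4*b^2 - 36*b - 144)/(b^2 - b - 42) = (b^2 - 2*b - 24)/(b - 7)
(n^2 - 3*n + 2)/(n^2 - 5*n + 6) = (n - 1)/(n - 3)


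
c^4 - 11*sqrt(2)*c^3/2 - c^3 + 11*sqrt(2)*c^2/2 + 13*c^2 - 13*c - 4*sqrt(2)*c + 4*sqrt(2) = (c - 1)*(c - 4*sqrt(2))*(c - sqrt(2))*(c - sqrt(2)/2)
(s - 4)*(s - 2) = s^2 - 6*s + 8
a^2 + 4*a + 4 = (a + 2)^2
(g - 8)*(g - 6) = g^2 - 14*g + 48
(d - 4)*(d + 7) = d^2 + 3*d - 28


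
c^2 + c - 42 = (c - 6)*(c + 7)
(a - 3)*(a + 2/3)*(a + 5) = a^3 + 8*a^2/3 - 41*a/3 - 10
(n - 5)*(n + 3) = n^2 - 2*n - 15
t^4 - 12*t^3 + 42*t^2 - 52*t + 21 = (t - 7)*(t - 3)*(t - 1)^2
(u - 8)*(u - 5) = u^2 - 13*u + 40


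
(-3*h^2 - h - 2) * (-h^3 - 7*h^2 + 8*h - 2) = 3*h^5 + 22*h^4 - 15*h^3 + 12*h^2 - 14*h + 4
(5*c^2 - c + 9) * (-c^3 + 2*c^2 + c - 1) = -5*c^5 + 11*c^4 - 6*c^3 + 12*c^2 + 10*c - 9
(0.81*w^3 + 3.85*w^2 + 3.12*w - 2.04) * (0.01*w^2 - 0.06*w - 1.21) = 0.0081*w^5 - 0.0101*w^4 - 1.1799*w^3 - 4.8661*w^2 - 3.6528*w + 2.4684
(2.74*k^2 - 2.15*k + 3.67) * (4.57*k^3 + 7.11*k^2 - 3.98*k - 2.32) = 12.5218*k^5 + 9.6559*k^4 - 9.4198*k^3 + 28.2939*k^2 - 9.6186*k - 8.5144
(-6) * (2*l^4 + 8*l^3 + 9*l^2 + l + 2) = -12*l^4 - 48*l^3 - 54*l^2 - 6*l - 12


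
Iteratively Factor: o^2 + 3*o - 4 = (o - 1)*(o + 4)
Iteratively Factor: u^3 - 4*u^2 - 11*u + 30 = (u + 3)*(u^2 - 7*u + 10) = (u - 2)*(u + 3)*(u - 5)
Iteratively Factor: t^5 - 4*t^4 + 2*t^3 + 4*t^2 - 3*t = (t - 3)*(t^4 - t^3 - t^2 + t) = (t - 3)*(t - 1)*(t^3 - t) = (t - 3)*(t - 1)^2*(t^2 + t) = (t - 3)*(t - 1)^2*(t + 1)*(t)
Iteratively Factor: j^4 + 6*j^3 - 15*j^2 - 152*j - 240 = (j + 4)*(j^3 + 2*j^2 - 23*j - 60) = (j - 5)*(j + 4)*(j^2 + 7*j + 12) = (j - 5)*(j + 4)^2*(j + 3)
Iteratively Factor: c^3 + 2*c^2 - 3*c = (c + 3)*(c^2 - c) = c*(c + 3)*(c - 1)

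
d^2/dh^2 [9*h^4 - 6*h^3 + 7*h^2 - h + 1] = 108*h^2 - 36*h + 14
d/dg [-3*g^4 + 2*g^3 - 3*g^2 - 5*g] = -12*g^3 + 6*g^2 - 6*g - 5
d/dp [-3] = 0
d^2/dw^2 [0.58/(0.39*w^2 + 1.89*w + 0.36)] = (-0.176436*w^2 - 0.855036*w + 0.58*(0.78*w + 1.89)*(1.56*w + 3.78) - 0.162864)/(0.39*w^2 + 1.89*w + 0.36)^3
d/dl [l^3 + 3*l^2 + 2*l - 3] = 3*l^2 + 6*l + 2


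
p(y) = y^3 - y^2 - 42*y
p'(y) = 3*y^2 - 2*y - 42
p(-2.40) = 81.22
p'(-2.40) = -19.92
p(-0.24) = 10.01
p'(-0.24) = -41.35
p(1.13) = -47.29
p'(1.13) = -40.43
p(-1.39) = 53.76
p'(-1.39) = -33.42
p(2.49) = -95.34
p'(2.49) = -28.38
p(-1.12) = 44.38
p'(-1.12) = -36.00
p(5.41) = -98.15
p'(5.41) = 34.98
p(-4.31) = 82.38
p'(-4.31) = 22.35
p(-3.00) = 90.00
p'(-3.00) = -9.00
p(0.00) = 0.00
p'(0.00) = -42.00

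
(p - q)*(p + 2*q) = p^2 + p*q - 2*q^2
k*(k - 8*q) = k^2 - 8*k*q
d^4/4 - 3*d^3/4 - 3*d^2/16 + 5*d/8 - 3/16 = (d/4 + 1/4)*(d - 3)*(d - 1/2)^2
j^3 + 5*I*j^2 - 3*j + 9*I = (j - I)*(j + 3*I)^2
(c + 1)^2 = c^2 + 2*c + 1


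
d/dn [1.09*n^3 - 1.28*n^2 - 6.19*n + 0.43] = 3.27*n^2 - 2.56*n - 6.19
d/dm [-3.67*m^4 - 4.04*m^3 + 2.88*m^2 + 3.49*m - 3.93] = -14.68*m^3 - 12.12*m^2 + 5.76*m + 3.49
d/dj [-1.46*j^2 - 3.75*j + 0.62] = -2.92*j - 3.75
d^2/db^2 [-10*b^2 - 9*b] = -20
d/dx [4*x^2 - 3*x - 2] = 8*x - 3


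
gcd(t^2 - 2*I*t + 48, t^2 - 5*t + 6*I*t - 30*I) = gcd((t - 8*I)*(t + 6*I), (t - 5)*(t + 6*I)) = t + 6*I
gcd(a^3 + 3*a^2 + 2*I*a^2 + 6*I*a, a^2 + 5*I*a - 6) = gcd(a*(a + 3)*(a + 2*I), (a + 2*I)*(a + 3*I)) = a + 2*I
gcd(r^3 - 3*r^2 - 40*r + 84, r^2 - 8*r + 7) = r - 7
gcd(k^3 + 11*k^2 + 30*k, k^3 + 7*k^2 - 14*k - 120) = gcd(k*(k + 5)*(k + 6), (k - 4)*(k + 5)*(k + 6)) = k^2 + 11*k + 30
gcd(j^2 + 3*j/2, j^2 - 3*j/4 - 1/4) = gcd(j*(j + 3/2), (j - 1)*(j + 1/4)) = 1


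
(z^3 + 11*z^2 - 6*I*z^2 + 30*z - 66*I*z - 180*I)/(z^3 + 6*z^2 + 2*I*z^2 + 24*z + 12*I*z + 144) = (z^2 + z*(5 - 6*I) - 30*I)/(z^2 + 2*I*z + 24)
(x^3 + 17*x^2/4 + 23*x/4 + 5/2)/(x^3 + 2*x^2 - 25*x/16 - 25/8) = 4*(x + 1)/(4*x - 5)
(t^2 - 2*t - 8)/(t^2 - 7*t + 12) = (t + 2)/(t - 3)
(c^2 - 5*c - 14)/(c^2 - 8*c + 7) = (c + 2)/(c - 1)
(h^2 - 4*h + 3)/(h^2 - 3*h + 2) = (h - 3)/(h - 2)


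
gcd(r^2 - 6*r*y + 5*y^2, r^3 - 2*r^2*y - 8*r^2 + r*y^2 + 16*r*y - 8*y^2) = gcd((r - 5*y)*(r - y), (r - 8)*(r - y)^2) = -r + y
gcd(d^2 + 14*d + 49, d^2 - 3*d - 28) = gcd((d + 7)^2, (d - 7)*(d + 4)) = 1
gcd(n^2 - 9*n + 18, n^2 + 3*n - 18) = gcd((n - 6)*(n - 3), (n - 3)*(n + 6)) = n - 3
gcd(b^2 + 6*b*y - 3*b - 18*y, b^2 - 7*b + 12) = b - 3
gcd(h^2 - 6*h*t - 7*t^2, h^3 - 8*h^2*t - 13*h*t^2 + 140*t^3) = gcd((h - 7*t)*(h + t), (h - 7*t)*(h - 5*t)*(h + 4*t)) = -h + 7*t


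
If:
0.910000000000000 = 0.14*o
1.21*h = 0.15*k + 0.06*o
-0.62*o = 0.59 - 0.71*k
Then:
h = 1.13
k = 6.51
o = 6.50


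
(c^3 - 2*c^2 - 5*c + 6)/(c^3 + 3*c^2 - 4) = (c - 3)/(c + 2)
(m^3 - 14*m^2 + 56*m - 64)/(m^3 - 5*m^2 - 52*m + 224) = (m - 2)/(m + 7)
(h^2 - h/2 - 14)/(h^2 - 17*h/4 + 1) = 2*(2*h + 7)/(4*h - 1)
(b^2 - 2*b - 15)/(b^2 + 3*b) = (b - 5)/b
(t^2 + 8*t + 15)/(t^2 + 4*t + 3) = (t + 5)/(t + 1)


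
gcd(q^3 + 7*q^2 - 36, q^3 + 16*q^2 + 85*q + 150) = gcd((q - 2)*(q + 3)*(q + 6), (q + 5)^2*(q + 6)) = q + 6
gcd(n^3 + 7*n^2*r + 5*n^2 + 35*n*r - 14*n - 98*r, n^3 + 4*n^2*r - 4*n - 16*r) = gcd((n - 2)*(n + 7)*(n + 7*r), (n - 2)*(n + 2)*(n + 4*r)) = n - 2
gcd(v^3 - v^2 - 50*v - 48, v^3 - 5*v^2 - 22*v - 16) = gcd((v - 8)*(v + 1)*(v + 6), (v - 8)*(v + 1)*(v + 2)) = v^2 - 7*v - 8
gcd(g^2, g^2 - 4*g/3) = g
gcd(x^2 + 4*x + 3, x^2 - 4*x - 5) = x + 1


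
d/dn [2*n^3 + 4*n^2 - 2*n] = 6*n^2 + 8*n - 2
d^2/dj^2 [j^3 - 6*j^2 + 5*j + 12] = 6*j - 12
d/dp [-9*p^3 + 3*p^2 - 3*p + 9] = -27*p^2 + 6*p - 3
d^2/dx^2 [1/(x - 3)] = 2/(x - 3)^3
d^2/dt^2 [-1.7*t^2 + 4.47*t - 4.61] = -3.40000000000000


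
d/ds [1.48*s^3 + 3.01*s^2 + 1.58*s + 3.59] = 4.44*s^2 + 6.02*s + 1.58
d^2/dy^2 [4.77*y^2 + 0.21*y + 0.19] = 9.54000000000000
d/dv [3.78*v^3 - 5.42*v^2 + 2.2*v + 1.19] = 11.34*v^2 - 10.84*v + 2.2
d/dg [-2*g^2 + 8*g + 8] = 8 - 4*g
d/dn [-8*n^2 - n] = -16*n - 1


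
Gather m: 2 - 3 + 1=0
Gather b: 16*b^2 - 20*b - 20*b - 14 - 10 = 16*b^2 - 40*b - 24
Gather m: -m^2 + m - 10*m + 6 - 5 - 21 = -m^2 - 9*m - 20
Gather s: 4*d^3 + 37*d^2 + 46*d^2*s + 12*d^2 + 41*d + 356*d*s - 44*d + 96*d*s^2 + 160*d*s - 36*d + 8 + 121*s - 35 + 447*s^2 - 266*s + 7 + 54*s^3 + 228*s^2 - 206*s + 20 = 4*d^3 + 49*d^2 - 39*d + 54*s^3 + s^2*(96*d + 675) + s*(46*d^2 + 516*d - 351)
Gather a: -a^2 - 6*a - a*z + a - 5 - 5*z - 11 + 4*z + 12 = -a^2 + a*(-z - 5) - z - 4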